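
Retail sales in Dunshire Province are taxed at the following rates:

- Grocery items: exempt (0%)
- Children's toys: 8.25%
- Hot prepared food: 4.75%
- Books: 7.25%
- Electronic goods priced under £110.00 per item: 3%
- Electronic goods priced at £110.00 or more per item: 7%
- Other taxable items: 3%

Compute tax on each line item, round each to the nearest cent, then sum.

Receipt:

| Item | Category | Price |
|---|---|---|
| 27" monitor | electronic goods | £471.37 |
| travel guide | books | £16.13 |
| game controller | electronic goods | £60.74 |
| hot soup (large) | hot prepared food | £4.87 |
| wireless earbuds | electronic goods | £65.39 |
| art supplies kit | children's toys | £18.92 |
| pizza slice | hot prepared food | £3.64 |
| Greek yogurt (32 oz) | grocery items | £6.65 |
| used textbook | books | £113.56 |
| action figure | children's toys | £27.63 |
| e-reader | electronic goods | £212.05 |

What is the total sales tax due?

27" monitor £471.37: electronic goods, £110.00 or more → 7% → £33.00
Travel guide £16.13: books → 7.25% → £1.17
Game controller £60.74: electronic goods, under £110.00 → 3% → £1.82
Hot soup (large) £4.87: hot prepared food → 4.75% → £0.23
Wireless earbuds £65.39: electronic goods, under £110.00 → 3% → £1.96
Art supplies kit £18.92: children's toys → 8.25% → £1.56
Pizza slice £3.64: hot prepared food → 4.75% → £0.17
Greek yogurt (32 oz) £6.65: grocery items → 0% → £0.00
Used textbook £113.56: books → 7.25% → £8.23
Action figure £27.63: children's toys → 8.25% → £2.28
E-reader £212.05: electronic goods, £110.00 or more → 7% → £14.84
Total tax = £33.00 + £1.17 + £1.82 + £0.23 + £1.96 + £1.56 + £0.17 + £8.23 + £2.28 + £14.84 = £65.26

£65.26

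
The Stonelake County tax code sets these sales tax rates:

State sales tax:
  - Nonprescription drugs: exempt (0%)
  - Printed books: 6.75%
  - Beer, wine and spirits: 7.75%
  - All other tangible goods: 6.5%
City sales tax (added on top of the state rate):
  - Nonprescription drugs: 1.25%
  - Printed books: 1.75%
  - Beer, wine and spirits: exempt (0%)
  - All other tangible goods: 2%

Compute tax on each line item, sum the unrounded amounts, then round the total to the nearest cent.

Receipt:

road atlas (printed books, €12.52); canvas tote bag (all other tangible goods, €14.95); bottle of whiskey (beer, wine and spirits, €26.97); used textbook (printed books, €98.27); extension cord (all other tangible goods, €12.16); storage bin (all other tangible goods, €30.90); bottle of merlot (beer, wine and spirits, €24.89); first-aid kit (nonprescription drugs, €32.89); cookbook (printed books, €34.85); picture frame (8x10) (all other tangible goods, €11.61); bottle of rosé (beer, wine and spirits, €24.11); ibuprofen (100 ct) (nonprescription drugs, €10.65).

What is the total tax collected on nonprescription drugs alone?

First-aid kit €32.89: nonprescription drugs → 0% + 1.25% city = 1.25% → €0.411125
Ibuprofen (100 ct) €10.65: nonprescription drugs → 0% + 1.25% city = 1.25% → €0.133125
Tax on nonprescription drugs: unrounded sum = €0.54425 → €0.54

€0.54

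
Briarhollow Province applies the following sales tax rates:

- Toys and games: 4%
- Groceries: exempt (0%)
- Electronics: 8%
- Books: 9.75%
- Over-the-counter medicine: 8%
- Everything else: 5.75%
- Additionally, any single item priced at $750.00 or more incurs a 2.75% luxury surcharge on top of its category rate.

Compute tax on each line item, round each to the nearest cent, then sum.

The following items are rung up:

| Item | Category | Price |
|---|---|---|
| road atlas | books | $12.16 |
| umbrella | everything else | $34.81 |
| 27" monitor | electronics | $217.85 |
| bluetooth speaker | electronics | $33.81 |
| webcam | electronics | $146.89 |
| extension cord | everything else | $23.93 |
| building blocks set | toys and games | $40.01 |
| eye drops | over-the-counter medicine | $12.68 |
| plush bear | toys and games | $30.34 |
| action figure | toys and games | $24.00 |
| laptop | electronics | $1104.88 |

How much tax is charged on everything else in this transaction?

$3.38

Umbrella $34.81: everything else → 5.75% → $2.00
Extension cord $23.93: everything else → 5.75% → $1.38
Tax on everything else = $2.00 + $1.38 = $3.38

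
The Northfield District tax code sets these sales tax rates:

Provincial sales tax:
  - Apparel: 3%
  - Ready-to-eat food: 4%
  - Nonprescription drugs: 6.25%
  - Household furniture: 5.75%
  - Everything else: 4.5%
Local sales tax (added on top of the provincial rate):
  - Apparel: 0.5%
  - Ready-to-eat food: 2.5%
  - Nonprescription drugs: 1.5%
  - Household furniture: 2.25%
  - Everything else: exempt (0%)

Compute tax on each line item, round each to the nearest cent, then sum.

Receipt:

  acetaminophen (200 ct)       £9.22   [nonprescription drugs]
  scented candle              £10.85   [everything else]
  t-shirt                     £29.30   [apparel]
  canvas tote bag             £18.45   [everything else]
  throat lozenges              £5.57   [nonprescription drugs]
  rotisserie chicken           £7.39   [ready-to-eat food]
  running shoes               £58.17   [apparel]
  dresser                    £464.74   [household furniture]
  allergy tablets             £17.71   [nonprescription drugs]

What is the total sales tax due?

Acetaminophen (200 ct) £9.22: nonprescription drugs → 6.25% + 1.5% local = 7.75% → £0.71
Scented candle £10.85: everything else → 4.5% + 0% local = 4.5% → £0.49
T-shirt £29.30: apparel → 3% + 0.5% local = 3.5% → £1.03
Canvas tote bag £18.45: everything else → 4.5% + 0% local = 4.5% → £0.83
Throat lozenges £5.57: nonprescription drugs → 6.25% + 1.5% local = 7.75% → £0.43
Rotisserie chicken £7.39: ready-to-eat food → 4% + 2.5% local = 6.5% → £0.48
Running shoes £58.17: apparel → 3% + 0.5% local = 3.5% → £2.04
Dresser £464.74: household furniture → 5.75% + 2.25% local = 8% → £37.18
Allergy tablets £17.71: nonprescription drugs → 6.25% + 1.5% local = 7.75% → £1.37
Total tax = £0.71 + £0.49 + £1.03 + £0.83 + £0.43 + £0.48 + £2.04 + £37.18 + £1.37 = £44.56

£44.56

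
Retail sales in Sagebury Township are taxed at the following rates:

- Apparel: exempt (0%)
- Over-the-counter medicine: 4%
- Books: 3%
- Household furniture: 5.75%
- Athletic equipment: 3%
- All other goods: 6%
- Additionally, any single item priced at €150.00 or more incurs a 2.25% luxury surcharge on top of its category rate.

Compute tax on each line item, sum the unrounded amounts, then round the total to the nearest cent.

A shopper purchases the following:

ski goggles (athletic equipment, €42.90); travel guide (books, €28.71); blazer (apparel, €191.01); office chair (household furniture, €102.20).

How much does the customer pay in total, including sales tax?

€377.14

Ski goggles €42.90: athletic equipment → 3% → €1.287
Travel guide €28.71: books → 3% → €0.8613
Blazer €191.01: apparel → 0% + 2.25% surcharge = 2.25% → €4.297725
Office chair €102.20: household furniture → 5.75% → €5.8765
Subtotal = €364.82; unrounded tax = €12.322525 → €12.32; total due = €377.14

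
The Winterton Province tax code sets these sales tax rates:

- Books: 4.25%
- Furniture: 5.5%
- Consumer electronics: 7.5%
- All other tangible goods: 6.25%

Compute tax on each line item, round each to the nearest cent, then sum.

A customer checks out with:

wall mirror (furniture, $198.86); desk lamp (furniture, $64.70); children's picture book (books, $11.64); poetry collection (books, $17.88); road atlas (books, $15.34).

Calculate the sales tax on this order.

$16.40

Wall mirror $198.86: furniture → 5.5% → $10.94
Desk lamp $64.70: furniture → 5.5% → $3.56
Children's picture book $11.64: books → 4.25% → $0.49
Poetry collection $17.88: books → 4.25% → $0.76
Road atlas $15.34: books → 4.25% → $0.65
Total tax = $10.94 + $3.56 + $0.49 + $0.76 + $0.65 = $16.40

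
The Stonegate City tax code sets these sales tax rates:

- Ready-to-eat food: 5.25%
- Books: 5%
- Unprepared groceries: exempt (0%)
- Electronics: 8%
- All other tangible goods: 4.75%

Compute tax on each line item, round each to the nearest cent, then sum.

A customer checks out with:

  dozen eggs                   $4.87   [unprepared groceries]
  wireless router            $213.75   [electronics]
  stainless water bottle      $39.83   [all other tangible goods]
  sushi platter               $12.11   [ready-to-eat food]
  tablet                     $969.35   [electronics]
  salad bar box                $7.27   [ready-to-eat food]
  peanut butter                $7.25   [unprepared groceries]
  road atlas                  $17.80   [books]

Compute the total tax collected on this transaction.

Dozen eggs $4.87: unprepared groceries → 0% → $0.00
Wireless router $213.75: electronics → 8% → $17.10
Stainless water bottle $39.83: all other tangible goods → 4.75% → $1.89
Sushi platter $12.11: ready-to-eat food → 5.25% → $0.64
Tablet $969.35: electronics → 8% → $77.55
Salad bar box $7.27: ready-to-eat food → 5.25% → $0.38
Peanut butter $7.25: unprepared groceries → 0% → $0.00
Road atlas $17.80: books → 5% → $0.89
Total tax = $17.10 + $1.89 + $0.64 + $77.55 + $0.38 + $0.89 = $98.45

$98.45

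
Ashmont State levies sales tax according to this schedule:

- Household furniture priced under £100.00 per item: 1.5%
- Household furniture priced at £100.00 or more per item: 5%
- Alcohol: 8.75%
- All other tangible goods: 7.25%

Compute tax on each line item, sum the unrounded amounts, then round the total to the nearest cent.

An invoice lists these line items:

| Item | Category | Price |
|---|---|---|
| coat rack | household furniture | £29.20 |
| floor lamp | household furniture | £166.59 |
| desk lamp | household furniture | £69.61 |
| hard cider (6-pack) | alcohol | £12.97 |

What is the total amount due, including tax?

Coat rack £29.20: household furniture, under £100.00 → 1.5% → £0.438
Floor lamp £166.59: household furniture, £100.00 or more → 5% → £8.3295
Desk lamp £69.61: household furniture, under £100.00 → 1.5% → £1.04415
Hard cider (6-pack) £12.97: alcohol → 8.75% → £1.134875
Subtotal = £278.37; unrounded tax = £10.946525 → £10.95; total due = £289.32

£289.32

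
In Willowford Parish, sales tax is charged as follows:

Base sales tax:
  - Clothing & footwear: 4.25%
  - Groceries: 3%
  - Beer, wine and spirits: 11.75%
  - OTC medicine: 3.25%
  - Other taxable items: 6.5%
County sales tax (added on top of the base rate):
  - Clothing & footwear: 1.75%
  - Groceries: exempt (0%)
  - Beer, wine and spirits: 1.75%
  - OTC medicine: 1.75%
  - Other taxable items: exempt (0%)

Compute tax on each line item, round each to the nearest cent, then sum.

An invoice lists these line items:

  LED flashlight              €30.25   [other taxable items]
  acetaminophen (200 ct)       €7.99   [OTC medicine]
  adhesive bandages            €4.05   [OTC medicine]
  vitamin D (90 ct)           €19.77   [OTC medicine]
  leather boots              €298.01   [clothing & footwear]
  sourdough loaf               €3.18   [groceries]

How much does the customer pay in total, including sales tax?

LED flashlight €30.25: other taxable items → 6.5% + 0% county = 6.5% → €1.97
Acetaminophen (200 ct) €7.99: OTC medicine → 3.25% + 1.75% county = 5% → €0.40
Adhesive bandages €4.05: OTC medicine → 3.25% + 1.75% county = 5% → €0.20
Vitamin D (90 ct) €19.77: OTC medicine → 3.25% + 1.75% county = 5% → €0.99
Leather boots €298.01: clothing & footwear → 4.25% + 1.75% county = 6% → €17.88
Sourdough loaf €3.18: groceries → 3% + 0% county = 3% → €0.10
Subtotal = €363.25; tax = €21.54; total due = €384.79

€384.79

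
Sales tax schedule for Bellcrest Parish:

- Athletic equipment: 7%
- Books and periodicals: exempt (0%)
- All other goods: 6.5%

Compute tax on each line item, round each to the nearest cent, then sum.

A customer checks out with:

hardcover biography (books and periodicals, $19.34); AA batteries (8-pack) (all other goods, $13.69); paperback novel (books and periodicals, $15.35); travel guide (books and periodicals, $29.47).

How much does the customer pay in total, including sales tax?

$78.74

Hardcover biography $19.34: books and periodicals → 0% → $0.00
AA batteries (8-pack) $13.69: all other goods → 6.5% → $0.89
Paperback novel $15.35: books and periodicals → 0% → $0.00
Travel guide $29.47: books and periodicals → 0% → $0.00
Subtotal = $77.85; tax = $0.89; total due = $78.74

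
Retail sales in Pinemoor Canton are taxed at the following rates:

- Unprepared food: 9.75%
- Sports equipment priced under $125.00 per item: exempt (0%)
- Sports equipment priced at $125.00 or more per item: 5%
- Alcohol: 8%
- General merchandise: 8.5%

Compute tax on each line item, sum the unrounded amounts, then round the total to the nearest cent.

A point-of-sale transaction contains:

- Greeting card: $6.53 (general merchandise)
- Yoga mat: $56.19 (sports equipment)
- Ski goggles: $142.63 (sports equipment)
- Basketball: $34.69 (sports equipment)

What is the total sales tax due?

$7.69

Greeting card $6.53: general merchandise → 8.5% → $0.55505
Yoga mat $56.19: sports equipment, under $125.00 → 0% → $0.00
Ski goggles $142.63: sports equipment, $125.00 or more → 5% → $7.1315
Basketball $34.69: sports equipment, under $125.00 → 0% → $0.00
Unrounded tax sum = $7.68655 → $7.69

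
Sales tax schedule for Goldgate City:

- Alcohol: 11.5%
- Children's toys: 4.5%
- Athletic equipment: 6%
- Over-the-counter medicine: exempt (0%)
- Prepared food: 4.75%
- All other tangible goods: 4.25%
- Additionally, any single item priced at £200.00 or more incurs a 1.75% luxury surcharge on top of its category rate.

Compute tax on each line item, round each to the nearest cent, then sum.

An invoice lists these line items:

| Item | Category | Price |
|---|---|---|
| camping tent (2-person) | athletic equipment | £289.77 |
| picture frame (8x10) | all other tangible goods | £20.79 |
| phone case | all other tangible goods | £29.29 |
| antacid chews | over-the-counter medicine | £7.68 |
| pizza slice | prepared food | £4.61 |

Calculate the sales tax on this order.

Camping tent (2-person) £289.77: athletic equipment → 6% + 1.75% surcharge = 7.75% → £22.46
Picture frame (8x10) £20.79: all other tangible goods → 4.25% → £0.88
Phone case £29.29: all other tangible goods → 4.25% → £1.24
Antacid chews £7.68: over-the-counter medicine → 0% → £0.00
Pizza slice £4.61: prepared food → 4.75% → £0.22
Total tax = £22.46 + £0.88 + £1.24 + £0.22 = £24.80

£24.80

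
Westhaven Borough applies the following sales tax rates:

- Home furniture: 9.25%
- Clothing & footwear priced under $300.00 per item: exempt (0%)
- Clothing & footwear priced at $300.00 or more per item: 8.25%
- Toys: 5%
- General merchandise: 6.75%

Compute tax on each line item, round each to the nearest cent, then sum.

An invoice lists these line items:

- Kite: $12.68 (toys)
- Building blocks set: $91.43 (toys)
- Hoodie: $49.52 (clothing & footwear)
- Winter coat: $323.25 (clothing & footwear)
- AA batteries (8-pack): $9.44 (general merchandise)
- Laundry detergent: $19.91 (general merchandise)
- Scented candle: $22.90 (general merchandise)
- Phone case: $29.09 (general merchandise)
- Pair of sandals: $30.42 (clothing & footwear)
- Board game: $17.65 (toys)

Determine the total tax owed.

Kite $12.68: toys → 5% → $0.63
Building blocks set $91.43: toys → 5% → $4.57
Hoodie $49.52: clothing & footwear, under $300.00 → 0% → $0.00
Winter coat $323.25: clothing & footwear, $300.00 or more → 8.25% → $26.67
AA batteries (8-pack) $9.44: general merchandise → 6.75% → $0.64
Laundry detergent $19.91: general merchandise → 6.75% → $1.34
Scented candle $22.90: general merchandise → 6.75% → $1.55
Phone case $29.09: general merchandise → 6.75% → $1.96
Pair of sandals $30.42: clothing & footwear, under $300.00 → 0% → $0.00
Board game $17.65: toys → 5% → $0.88
Total tax = $0.63 + $4.57 + $26.67 + $0.64 + $1.34 + $1.55 + $1.96 + $0.88 = $38.24

$38.24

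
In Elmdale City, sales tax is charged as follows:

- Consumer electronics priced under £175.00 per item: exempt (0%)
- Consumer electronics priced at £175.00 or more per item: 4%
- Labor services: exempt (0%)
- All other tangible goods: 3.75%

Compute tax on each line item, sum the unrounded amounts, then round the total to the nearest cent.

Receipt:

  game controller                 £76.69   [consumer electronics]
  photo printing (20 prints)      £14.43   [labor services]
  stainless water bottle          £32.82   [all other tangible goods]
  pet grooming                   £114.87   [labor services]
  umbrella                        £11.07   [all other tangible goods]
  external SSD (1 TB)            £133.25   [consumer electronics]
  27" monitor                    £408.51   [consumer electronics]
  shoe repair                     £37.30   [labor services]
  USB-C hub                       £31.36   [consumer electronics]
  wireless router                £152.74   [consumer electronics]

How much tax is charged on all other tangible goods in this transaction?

Stainless water bottle £32.82: all other tangible goods → 3.75% → £1.23075
Umbrella £11.07: all other tangible goods → 3.75% → £0.415125
Tax on all other tangible goods: unrounded sum = £1.645875 → £1.65

£1.65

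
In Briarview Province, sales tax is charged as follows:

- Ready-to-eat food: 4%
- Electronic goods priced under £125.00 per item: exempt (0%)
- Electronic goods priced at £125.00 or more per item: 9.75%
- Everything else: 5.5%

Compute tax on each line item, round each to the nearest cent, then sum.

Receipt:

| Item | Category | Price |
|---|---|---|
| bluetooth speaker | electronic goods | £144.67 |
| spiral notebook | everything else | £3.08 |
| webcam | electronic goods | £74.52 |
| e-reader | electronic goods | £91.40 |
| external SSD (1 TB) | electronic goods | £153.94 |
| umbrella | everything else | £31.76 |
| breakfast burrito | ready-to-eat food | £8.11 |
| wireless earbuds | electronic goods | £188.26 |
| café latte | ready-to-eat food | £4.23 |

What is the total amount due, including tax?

Bluetooth speaker £144.67: electronic goods, £125.00 or more → 9.75% → £14.11
Spiral notebook £3.08: everything else → 5.5% → £0.17
Webcam £74.52: electronic goods, under £125.00 → 0% → £0.00
E-reader £91.40: electronic goods, under £125.00 → 0% → £0.00
External SSD (1 TB) £153.94: electronic goods, £125.00 or more → 9.75% → £15.01
Umbrella £31.76: everything else → 5.5% → £1.75
Breakfast burrito £8.11: ready-to-eat food → 4% → £0.32
Wireless earbuds £188.26: electronic goods, £125.00 or more → 9.75% → £18.36
Café latte £4.23: ready-to-eat food → 4% → £0.17
Subtotal = £699.97; tax = £49.89; total due = £749.86

£749.86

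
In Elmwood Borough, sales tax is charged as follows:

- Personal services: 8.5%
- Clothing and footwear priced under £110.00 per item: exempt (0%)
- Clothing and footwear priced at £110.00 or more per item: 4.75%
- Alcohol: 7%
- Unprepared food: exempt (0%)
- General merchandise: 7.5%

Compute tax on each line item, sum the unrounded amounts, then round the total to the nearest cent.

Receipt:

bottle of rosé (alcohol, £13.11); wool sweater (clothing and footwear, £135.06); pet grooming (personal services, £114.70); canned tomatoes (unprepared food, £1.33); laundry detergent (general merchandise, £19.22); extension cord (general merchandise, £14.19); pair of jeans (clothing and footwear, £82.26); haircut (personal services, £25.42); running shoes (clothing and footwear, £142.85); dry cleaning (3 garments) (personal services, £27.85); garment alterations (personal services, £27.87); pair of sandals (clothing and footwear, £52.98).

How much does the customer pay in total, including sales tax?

£690.11

Bottle of rosé £13.11: alcohol → 7% → £0.9177
Wool sweater £135.06: clothing and footwear, £110.00 or more → 4.75% → £6.41535
Pet grooming £114.70: personal services → 8.5% → £9.7495
Canned tomatoes £1.33: unprepared food → 0% → £0.00
Laundry detergent £19.22: general merchandise → 7.5% → £1.4415
Extension cord £14.19: general merchandise → 7.5% → £1.06425
Pair of jeans £82.26: clothing and footwear, under £110.00 → 0% → £0.00
Haircut £25.42: personal services → 8.5% → £2.1607
Running shoes £142.85: clothing and footwear, £110.00 or more → 4.75% → £6.785375
Dry cleaning (3 garments) £27.85: personal services → 8.5% → £2.36725
Garment alterations £27.87: personal services → 8.5% → £2.36895
Pair of sandals £52.98: clothing and footwear, under £110.00 → 0% → £0.00
Subtotal = £656.84; unrounded tax = £33.270575 → £33.27; total due = £690.11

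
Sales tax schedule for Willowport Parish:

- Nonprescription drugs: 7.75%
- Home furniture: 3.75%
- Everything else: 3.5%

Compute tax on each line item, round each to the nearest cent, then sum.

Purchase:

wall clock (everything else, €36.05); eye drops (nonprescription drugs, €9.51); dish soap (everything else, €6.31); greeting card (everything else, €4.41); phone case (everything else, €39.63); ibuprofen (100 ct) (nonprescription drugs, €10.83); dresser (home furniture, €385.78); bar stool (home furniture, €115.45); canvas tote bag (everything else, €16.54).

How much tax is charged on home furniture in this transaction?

€18.80

Dresser €385.78: home furniture → 3.75% → €14.47
Bar stool €115.45: home furniture → 3.75% → €4.33
Tax on home furniture = €14.47 + €4.33 = €18.80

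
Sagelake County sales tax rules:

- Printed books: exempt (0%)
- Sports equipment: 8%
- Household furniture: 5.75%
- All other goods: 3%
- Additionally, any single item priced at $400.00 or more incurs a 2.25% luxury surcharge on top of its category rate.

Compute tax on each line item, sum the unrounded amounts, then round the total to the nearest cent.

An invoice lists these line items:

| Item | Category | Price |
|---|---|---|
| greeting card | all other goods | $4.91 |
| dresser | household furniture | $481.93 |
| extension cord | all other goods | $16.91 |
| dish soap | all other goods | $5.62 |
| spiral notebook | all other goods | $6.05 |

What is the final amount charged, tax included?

$554.98

Greeting card $4.91: all other goods → 3% → $0.1473
Dresser $481.93: household furniture → 5.75% + 2.25% surcharge = 8% → $38.5544
Extension cord $16.91: all other goods → 3% → $0.5073
Dish soap $5.62: all other goods → 3% → $0.1686
Spiral notebook $6.05: all other goods → 3% → $0.1815
Subtotal = $515.42; unrounded tax = $39.5591 → $39.56; total due = $554.98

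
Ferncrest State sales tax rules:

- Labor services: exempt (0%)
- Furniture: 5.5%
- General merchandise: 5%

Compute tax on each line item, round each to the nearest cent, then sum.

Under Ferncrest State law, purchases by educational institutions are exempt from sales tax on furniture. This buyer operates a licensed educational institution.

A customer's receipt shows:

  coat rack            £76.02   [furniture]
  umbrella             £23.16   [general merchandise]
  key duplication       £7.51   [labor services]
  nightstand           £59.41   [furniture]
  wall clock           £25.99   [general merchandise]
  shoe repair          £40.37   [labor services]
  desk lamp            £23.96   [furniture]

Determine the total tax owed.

Coat rack £76.02: furniture, buyer-exempt → 0% → £0.00
Umbrella £23.16: general merchandise → 5% → £1.16
Key duplication £7.51: labor services → 0% → £0.00
Nightstand £59.41: furniture, buyer-exempt → 0% → £0.00
Wall clock £25.99: general merchandise → 5% → £1.30
Shoe repair £40.37: labor services → 0% → £0.00
Desk lamp £23.96: furniture, buyer-exempt → 0% → £0.00
Total tax = £1.16 + £1.30 = £2.46

£2.46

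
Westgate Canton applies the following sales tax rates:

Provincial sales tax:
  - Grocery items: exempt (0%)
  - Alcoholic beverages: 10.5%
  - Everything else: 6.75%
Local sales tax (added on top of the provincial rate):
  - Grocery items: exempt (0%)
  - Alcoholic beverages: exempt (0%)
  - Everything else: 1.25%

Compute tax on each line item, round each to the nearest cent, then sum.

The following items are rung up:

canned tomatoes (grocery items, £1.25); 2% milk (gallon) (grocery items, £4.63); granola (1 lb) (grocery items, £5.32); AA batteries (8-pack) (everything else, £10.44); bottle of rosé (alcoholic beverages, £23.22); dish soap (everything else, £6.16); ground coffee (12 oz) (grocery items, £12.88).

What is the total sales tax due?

£3.77

Canned tomatoes £1.25: grocery items → 0% + 0% local = 0% → £0.00
2% milk (gallon) £4.63: grocery items → 0% + 0% local = 0% → £0.00
Granola (1 lb) £5.32: grocery items → 0% + 0% local = 0% → £0.00
AA batteries (8-pack) £10.44: everything else → 6.75% + 1.25% local = 8% → £0.84
Bottle of rosé £23.22: alcoholic beverages → 10.5% + 0% local = 10.5% → £2.44
Dish soap £6.16: everything else → 6.75% + 1.25% local = 8% → £0.49
Ground coffee (12 oz) £12.88: grocery items → 0% + 0% local = 0% → £0.00
Total tax = £0.84 + £2.44 + £0.49 = £3.77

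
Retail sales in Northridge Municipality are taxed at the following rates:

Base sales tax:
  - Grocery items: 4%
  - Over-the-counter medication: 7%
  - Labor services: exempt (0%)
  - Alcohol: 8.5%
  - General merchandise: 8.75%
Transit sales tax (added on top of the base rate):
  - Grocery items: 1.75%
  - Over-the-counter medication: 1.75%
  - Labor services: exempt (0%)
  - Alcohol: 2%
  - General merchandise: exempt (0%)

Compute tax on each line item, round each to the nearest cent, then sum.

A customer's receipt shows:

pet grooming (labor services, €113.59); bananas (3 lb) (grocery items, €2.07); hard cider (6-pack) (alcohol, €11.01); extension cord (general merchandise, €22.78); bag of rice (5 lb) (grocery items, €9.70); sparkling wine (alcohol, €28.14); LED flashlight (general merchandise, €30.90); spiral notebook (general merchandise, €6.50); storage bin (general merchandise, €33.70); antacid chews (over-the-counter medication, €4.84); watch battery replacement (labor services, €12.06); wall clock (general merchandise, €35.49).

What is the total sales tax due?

€16.53

Pet grooming €113.59: labor services → 0% + 0% transit = 0% → €0.00
Bananas (3 lb) €2.07: grocery items → 4% + 1.75% transit = 5.75% → €0.12
Hard cider (6-pack) €11.01: alcohol → 8.5% + 2% transit = 10.5% → €1.16
Extension cord €22.78: general merchandise → 8.75% + 0% transit = 8.75% → €1.99
Bag of rice (5 lb) €9.70: grocery items → 4% + 1.75% transit = 5.75% → €0.56
Sparkling wine €28.14: alcohol → 8.5% + 2% transit = 10.5% → €2.95
LED flashlight €30.90: general merchandise → 8.75% + 0% transit = 8.75% → €2.70
Spiral notebook €6.50: general merchandise → 8.75% + 0% transit = 8.75% → €0.57
Storage bin €33.70: general merchandise → 8.75% + 0% transit = 8.75% → €2.95
Antacid chews €4.84: over-the-counter medication → 7% + 1.75% transit = 8.75% → €0.42
Watch battery replacement €12.06: labor services → 0% + 0% transit = 0% → €0.00
Wall clock €35.49: general merchandise → 8.75% + 0% transit = 8.75% → €3.11
Total tax = €0.12 + €1.16 + €1.99 + €0.56 + €2.95 + €2.70 + €0.57 + €2.95 + €0.42 + €3.11 = €16.53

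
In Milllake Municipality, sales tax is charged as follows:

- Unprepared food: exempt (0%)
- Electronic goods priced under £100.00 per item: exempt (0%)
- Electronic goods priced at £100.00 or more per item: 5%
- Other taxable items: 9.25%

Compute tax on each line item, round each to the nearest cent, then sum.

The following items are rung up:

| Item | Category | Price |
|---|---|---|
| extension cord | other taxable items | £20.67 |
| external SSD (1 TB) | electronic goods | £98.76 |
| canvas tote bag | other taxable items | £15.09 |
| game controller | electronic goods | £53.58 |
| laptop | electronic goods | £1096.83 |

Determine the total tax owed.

£58.15

Extension cord £20.67: other taxable items → 9.25% → £1.91
External SSD (1 TB) £98.76: electronic goods, under £100.00 → 0% → £0.00
Canvas tote bag £15.09: other taxable items → 9.25% → £1.40
Game controller £53.58: electronic goods, under £100.00 → 0% → £0.00
Laptop £1096.83: electronic goods, £100.00 or more → 5% → £54.84
Total tax = £1.91 + £1.40 + £54.84 = £58.15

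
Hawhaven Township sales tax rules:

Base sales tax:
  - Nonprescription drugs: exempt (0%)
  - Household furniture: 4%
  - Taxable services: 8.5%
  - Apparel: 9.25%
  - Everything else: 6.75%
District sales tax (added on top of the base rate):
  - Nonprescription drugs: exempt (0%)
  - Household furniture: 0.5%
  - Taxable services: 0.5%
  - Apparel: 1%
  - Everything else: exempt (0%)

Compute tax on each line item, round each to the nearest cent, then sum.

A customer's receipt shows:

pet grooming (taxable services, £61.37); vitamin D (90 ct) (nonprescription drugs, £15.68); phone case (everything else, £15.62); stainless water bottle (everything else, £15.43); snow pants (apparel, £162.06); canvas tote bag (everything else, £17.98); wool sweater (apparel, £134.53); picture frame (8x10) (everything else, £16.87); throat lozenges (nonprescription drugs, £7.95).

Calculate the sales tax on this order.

£40.36

Pet grooming £61.37: taxable services → 8.5% + 0.5% district = 9% → £5.52
Vitamin D (90 ct) £15.68: nonprescription drugs → 0% + 0% district = 0% → £0.00
Phone case £15.62: everything else → 6.75% + 0% district = 6.75% → £1.05
Stainless water bottle £15.43: everything else → 6.75% + 0% district = 6.75% → £1.04
Snow pants £162.06: apparel → 9.25% + 1% district = 10.25% → £16.61
Canvas tote bag £17.98: everything else → 6.75% + 0% district = 6.75% → £1.21
Wool sweater £134.53: apparel → 9.25% + 1% district = 10.25% → £13.79
Picture frame (8x10) £16.87: everything else → 6.75% + 0% district = 6.75% → £1.14
Throat lozenges £7.95: nonprescription drugs → 0% + 0% district = 0% → £0.00
Total tax = £5.52 + £1.05 + £1.04 + £16.61 + £1.21 + £13.79 + £1.14 = £40.36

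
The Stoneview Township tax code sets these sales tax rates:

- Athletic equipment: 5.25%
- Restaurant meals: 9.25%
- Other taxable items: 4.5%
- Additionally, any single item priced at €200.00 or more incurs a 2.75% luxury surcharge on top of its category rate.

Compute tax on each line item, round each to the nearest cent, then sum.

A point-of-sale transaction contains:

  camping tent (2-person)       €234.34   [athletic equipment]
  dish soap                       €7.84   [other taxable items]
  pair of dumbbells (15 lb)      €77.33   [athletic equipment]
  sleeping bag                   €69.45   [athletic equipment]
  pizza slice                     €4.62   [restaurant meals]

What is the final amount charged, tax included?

€420.82

Camping tent (2-person) €234.34: athletic equipment → 5.25% + 2.75% surcharge = 8% → €18.75
Dish soap €7.84: other taxable items → 4.5% → €0.35
Pair of dumbbells (15 lb) €77.33: athletic equipment → 5.25% → €4.06
Sleeping bag €69.45: athletic equipment → 5.25% → €3.65
Pizza slice €4.62: restaurant meals → 9.25% → €0.43
Subtotal = €393.58; tax = €27.24; total due = €420.82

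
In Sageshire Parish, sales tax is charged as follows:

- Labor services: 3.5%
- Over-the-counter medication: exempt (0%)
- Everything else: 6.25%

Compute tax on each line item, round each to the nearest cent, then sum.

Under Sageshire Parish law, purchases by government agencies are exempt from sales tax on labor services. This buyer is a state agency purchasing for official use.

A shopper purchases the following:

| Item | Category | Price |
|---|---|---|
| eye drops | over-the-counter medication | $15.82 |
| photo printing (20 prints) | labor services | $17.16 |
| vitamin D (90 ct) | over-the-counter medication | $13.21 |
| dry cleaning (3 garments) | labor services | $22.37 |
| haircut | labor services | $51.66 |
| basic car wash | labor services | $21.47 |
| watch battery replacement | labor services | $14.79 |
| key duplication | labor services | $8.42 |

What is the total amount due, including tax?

Eye drops $15.82: over-the-counter medication → 0% → $0.00
Photo printing (20 prints) $17.16: labor services, buyer-exempt → 0% → $0.00
Vitamin D (90 ct) $13.21: over-the-counter medication → 0% → $0.00
Dry cleaning (3 garments) $22.37: labor services, buyer-exempt → 0% → $0.00
Haircut $51.66: labor services, buyer-exempt → 0% → $0.00
Basic car wash $21.47: labor services, buyer-exempt → 0% → $0.00
Watch battery replacement $14.79: labor services, buyer-exempt → 0% → $0.00
Key duplication $8.42: labor services, buyer-exempt → 0% → $0.00
Subtotal = $164.90; tax = $0.00; total due = $164.90

$164.90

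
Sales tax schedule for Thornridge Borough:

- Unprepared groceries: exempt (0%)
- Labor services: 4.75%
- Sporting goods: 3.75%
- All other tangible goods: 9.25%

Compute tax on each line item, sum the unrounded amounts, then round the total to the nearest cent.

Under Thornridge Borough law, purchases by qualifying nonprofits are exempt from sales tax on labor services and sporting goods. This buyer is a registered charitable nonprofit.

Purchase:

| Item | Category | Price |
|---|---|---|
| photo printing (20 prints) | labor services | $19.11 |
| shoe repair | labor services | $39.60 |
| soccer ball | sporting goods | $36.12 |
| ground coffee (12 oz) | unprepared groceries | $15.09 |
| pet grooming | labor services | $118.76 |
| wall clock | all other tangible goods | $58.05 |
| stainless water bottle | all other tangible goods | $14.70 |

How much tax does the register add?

Photo printing (20 prints) $19.11: labor services, buyer-exempt → 0% → $0.00
Shoe repair $39.60: labor services, buyer-exempt → 0% → $0.00
Soccer ball $36.12: sporting goods, buyer-exempt → 0% → $0.00
Ground coffee (12 oz) $15.09: unprepared groceries → 0% → $0.00
Pet grooming $118.76: labor services, buyer-exempt → 0% → $0.00
Wall clock $58.05: all other tangible goods → 9.25% → $5.369625
Stainless water bottle $14.70: all other tangible goods → 9.25% → $1.35975
Unrounded tax sum = $6.729375 → $6.73

$6.73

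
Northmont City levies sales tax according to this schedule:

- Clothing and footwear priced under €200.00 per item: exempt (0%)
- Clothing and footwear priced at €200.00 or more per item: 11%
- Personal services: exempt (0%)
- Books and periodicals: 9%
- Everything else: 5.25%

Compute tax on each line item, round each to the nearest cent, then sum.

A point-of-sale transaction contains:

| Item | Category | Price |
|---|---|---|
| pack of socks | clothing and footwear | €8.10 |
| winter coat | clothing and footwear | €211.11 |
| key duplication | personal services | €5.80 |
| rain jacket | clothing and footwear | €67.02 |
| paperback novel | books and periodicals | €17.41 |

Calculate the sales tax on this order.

€24.79

Pack of socks €8.10: clothing and footwear, under €200.00 → 0% → €0.00
Winter coat €211.11: clothing and footwear, €200.00 or more → 11% → €23.22
Key duplication €5.80: personal services → 0% → €0.00
Rain jacket €67.02: clothing and footwear, under €200.00 → 0% → €0.00
Paperback novel €17.41: books and periodicals → 9% → €1.57
Total tax = €23.22 + €1.57 = €24.79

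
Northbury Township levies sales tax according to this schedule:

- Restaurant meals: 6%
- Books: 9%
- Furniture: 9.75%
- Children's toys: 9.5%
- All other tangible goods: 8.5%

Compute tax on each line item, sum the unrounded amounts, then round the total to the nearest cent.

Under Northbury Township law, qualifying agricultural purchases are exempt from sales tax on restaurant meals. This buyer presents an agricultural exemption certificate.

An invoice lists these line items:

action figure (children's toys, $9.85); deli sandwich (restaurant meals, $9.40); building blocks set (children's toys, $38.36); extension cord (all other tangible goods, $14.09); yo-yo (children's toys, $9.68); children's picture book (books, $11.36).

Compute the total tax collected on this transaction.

Action figure $9.85: children's toys → 9.5% → $0.93575
Deli sandwich $9.40: restaurant meals, buyer-exempt → 0% → $0.00
Building blocks set $38.36: children's toys → 9.5% → $3.6442
Extension cord $14.09: all other tangible goods → 8.5% → $1.19765
Yo-yo $9.68: children's toys → 9.5% → $0.9196
Children's picture book $11.36: books → 9% → $1.0224
Unrounded tax sum = $7.7196 → $7.72

$7.72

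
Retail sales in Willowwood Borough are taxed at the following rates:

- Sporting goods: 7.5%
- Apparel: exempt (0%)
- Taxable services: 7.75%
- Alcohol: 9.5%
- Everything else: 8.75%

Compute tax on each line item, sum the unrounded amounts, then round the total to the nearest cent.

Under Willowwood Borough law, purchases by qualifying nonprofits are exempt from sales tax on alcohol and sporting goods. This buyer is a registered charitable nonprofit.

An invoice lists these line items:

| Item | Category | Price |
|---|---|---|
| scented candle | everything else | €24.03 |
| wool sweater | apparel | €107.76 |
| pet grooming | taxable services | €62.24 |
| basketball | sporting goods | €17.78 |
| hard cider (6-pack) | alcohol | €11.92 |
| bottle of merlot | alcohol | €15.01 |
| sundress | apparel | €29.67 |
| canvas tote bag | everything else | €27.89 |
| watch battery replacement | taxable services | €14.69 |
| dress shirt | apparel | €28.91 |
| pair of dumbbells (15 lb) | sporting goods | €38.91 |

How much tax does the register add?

€10.51

Scented candle €24.03: everything else → 8.75% → €2.102625
Wool sweater €107.76: apparel → 0% → €0.00
Pet grooming €62.24: taxable services → 7.75% → €4.8236
Basketball €17.78: sporting goods, buyer-exempt → 0% → €0.00
Hard cider (6-pack) €11.92: alcohol, buyer-exempt → 0% → €0.00
Bottle of merlot €15.01: alcohol, buyer-exempt → 0% → €0.00
Sundress €29.67: apparel → 0% → €0.00
Canvas tote bag €27.89: everything else → 8.75% → €2.440375
Watch battery replacement €14.69: taxable services → 7.75% → €1.138475
Dress shirt €28.91: apparel → 0% → €0.00
Pair of dumbbells (15 lb) €38.91: sporting goods, buyer-exempt → 0% → €0.00
Unrounded tax sum = €10.505075 → €10.51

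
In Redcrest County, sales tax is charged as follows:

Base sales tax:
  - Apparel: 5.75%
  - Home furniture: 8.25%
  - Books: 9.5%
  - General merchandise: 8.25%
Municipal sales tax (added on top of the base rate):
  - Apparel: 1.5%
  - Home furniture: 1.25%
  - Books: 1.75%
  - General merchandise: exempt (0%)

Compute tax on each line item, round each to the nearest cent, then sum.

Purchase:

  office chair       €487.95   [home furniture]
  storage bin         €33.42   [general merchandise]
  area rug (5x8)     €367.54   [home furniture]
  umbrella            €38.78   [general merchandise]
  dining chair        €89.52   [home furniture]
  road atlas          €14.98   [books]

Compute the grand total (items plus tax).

Office chair €487.95: home furniture → 8.25% + 1.25% municipal = 9.5% → €46.36
Storage bin €33.42: general merchandise → 8.25% + 0% municipal = 8.25% → €2.76
Area rug (5x8) €367.54: home furniture → 8.25% + 1.25% municipal = 9.5% → €34.92
Umbrella €38.78: general merchandise → 8.25% + 0% municipal = 8.25% → €3.20
Dining chair €89.52: home furniture → 8.25% + 1.25% municipal = 9.5% → €8.50
Road atlas €14.98: books → 9.5% + 1.75% municipal = 11.25% → €1.69
Subtotal = €1032.19; tax = €97.43; total due = €1129.62

€1129.62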